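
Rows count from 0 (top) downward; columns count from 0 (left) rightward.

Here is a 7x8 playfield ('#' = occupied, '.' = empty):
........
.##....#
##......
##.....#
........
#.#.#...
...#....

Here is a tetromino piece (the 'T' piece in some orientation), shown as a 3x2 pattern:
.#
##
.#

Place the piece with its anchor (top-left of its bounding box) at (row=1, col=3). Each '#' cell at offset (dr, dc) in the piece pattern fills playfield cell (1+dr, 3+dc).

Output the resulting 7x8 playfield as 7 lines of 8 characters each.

Answer: ........
.##.#..#
##.##...
##..#..#
........
#.#.#...
...#....

Derivation:
Fill (1+0,3+1) = (1,4)
Fill (1+1,3+0) = (2,3)
Fill (1+1,3+1) = (2,4)
Fill (1+2,3+1) = (3,4)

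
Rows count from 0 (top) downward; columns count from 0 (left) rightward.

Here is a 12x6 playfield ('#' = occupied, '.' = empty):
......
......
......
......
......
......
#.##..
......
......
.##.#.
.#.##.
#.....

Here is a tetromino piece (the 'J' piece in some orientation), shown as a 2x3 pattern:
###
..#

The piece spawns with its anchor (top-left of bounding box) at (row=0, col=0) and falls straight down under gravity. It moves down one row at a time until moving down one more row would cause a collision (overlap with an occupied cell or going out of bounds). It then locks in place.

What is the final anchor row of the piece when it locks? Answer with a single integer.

Answer: 4

Derivation:
Spawn at (row=0, col=0). Try each row:
  row 0: fits
  row 1: fits
  row 2: fits
  row 3: fits
  row 4: fits
  row 5: blocked -> lock at row 4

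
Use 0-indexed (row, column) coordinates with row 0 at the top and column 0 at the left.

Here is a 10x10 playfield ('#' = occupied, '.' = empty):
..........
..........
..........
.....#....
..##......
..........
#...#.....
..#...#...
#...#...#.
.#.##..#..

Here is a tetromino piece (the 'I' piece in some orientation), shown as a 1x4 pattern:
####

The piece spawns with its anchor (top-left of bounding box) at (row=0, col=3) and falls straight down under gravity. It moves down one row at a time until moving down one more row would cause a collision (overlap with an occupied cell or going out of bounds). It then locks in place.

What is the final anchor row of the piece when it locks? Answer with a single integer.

Answer: 2

Derivation:
Spawn at (row=0, col=3). Try each row:
  row 0: fits
  row 1: fits
  row 2: fits
  row 3: blocked -> lock at row 2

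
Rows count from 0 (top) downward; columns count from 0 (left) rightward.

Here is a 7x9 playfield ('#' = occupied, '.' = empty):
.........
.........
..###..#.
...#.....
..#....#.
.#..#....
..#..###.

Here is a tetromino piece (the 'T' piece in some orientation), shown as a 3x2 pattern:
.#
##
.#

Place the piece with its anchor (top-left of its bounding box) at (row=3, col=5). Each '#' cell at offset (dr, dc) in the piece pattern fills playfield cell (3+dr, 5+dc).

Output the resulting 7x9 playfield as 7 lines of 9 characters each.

Fill (3+0,5+1) = (3,6)
Fill (3+1,5+0) = (4,5)
Fill (3+1,5+1) = (4,6)
Fill (3+2,5+1) = (5,6)

Answer: .........
.........
..###..#.
...#..#..
..#..###.
.#..#.#..
..#..###.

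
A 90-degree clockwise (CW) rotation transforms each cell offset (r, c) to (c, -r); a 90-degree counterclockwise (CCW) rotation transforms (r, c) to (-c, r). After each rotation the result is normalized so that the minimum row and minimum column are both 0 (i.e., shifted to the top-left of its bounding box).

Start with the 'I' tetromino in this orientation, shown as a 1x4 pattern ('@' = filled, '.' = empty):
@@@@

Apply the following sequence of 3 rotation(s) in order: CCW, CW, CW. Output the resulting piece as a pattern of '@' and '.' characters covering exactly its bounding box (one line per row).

Start:
@@@@
After rotation 1 (CCW):
@
@
@
@
After rotation 2 (CW):
@@@@
After rotation 3 (CW):
@
@
@
@

Answer: @
@
@
@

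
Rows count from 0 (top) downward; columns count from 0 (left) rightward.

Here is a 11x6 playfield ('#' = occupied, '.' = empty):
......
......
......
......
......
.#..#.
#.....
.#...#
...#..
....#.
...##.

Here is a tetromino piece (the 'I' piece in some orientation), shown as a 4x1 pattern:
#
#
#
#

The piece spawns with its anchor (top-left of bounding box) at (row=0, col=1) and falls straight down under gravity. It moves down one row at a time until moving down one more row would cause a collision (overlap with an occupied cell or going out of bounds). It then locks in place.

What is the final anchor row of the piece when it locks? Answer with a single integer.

Answer: 1

Derivation:
Spawn at (row=0, col=1). Try each row:
  row 0: fits
  row 1: fits
  row 2: blocked -> lock at row 1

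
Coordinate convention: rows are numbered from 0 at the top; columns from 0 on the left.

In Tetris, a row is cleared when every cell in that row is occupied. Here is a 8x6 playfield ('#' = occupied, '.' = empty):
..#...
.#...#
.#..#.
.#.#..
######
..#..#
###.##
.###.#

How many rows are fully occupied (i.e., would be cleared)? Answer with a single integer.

Answer: 1

Derivation:
Check each row:
  row 0: 5 empty cells -> not full
  row 1: 4 empty cells -> not full
  row 2: 4 empty cells -> not full
  row 3: 4 empty cells -> not full
  row 4: 0 empty cells -> FULL (clear)
  row 5: 4 empty cells -> not full
  row 6: 1 empty cell -> not full
  row 7: 2 empty cells -> not full
Total rows cleared: 1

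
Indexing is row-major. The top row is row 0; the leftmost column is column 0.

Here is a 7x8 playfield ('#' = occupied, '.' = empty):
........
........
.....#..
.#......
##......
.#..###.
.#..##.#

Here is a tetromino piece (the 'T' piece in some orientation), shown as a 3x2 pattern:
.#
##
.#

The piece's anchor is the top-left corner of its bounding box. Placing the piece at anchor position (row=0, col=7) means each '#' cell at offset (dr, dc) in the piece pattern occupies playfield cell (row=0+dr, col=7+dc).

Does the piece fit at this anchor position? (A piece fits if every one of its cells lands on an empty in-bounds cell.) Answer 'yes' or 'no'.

Check each piece cell at anchor (0, 7):
  offset (0,1) -> (0,8): out of bounds -> FAIL
  offset (1,0) -> (1,7): empty -> OK
  offset (1,1) -> (1,8): out of bounds -> FAIL
  offset (2,1) -> (2,8): out of bounds -> FAIL
All cells valid: no

Answer: no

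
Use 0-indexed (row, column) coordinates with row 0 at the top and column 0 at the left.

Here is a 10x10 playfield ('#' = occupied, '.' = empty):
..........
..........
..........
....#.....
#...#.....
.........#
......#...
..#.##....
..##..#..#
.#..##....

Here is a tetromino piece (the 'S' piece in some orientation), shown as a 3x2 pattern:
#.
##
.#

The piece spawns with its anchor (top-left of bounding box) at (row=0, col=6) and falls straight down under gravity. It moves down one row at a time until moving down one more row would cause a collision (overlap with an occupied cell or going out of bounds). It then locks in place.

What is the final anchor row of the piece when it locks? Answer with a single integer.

Spawn at (row=0, col=6). Try each row:
  row 0: fits
  row 1: fits
  row 2: fits
  row 3: fits
  row 4: fits
  row 5: blocked -> lock at row 4

Answer: 4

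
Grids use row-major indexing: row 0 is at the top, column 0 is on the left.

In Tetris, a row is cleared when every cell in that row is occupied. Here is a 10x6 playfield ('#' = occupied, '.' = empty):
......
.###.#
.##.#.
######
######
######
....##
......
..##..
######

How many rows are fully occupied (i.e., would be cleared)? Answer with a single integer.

Check each row:
  row 0: 6 empty cells -> not full
  row 1: 2 empty cells -> not full
  row 2: 3 empty cells -> not full
  row 3: 0 empty cells -> FULL (clear)
  row 4: 0 empty cells -> FULL (clear)
  row 5: 0 empty cells -> FULL (clear)
  row 6: 4 empty cells -> not full
  row 7: 6 empty cells -> not full
  row 8: 4 empty cells -> not full
  row 9: 0 empty cells -> FULL (clear)
Total rows cleared: 4

Answer: 4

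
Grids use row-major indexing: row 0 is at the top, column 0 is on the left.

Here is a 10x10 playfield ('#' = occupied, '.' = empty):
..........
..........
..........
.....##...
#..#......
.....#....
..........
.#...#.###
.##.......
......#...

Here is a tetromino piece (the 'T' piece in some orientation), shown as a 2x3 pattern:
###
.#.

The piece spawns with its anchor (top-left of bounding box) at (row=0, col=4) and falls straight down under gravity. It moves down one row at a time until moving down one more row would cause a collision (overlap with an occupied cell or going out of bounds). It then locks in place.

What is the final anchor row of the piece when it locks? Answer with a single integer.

Spawn at (row=0, col=4). Try each row:
  row 0: fits
  row 1: fits
  row 2: blocked -> lock at row 1

Answer: 1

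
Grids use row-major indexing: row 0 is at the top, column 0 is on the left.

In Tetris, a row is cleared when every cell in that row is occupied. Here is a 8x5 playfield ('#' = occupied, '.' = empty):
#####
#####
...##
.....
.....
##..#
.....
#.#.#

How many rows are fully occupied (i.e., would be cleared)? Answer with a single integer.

Check each row:
  row 0: 0 empty cells -> FULL (clear)
  row 1: 0 empty cells -> FULL (clear)
  row 2: 3 empty cells -> not full
  row 3: 5 empty cells -> not full
  row 4: 5 empty cells -> not full
  row 5: 2 empty cells -> not full
  row 6: 5 empty cells -> not full
  row 7: 2 empty cells -> not full
Total rows cleared: 2

Answer: 2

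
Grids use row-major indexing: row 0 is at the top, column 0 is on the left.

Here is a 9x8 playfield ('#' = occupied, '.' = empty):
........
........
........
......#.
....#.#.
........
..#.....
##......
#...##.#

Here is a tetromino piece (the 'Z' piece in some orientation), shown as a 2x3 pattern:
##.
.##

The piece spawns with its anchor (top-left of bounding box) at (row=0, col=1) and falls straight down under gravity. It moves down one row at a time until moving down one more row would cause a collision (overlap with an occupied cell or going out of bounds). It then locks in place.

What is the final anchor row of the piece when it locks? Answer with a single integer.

Answer: 4

Derivation:
Spawn at (row=0, col=1). Try each row:
  row 0: fits
  row 1: fits
  row 2: fits
  row 3: fits
  row 4: fits
  row 5: blocked -> lock at row 4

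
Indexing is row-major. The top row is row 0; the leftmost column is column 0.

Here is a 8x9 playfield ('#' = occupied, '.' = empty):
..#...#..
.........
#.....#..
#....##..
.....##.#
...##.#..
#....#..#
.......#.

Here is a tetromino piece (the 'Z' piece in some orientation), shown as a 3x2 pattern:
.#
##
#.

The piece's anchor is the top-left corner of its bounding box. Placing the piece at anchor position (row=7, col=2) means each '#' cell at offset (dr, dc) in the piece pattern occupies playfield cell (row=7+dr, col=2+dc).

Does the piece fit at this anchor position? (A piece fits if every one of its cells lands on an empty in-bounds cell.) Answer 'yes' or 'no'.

Check each piece cell at anchor (7, 2):
  offset (0,1) -> (7,3): empty -> OK
  offset (1,0) -> (8,2): out of bounds -> FAIL
  offset (1,1) -> (8,3): out of bounds -> FAIL
  offset (2,0) -> (9,2): out of bounds -> FAIL
All cells valid: no

Answer: no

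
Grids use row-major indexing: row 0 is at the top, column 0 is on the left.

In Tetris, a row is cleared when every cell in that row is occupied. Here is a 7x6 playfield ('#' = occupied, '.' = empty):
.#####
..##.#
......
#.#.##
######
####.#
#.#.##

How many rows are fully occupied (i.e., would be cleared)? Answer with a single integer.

Check each row:
  row 0: 1 empty cell -> not full
  row 1: 3 empty cells -> not full
  row 2: 6 empty cells -> not full
  row 3: 2 empty cells -> not full
  row 4: 0 empty cells -> FULL (clear)
  row 5: 1 empty cell -> not full
  row 6: 2 empty cells -> not full
Total rows cleared: 1

Answer: 1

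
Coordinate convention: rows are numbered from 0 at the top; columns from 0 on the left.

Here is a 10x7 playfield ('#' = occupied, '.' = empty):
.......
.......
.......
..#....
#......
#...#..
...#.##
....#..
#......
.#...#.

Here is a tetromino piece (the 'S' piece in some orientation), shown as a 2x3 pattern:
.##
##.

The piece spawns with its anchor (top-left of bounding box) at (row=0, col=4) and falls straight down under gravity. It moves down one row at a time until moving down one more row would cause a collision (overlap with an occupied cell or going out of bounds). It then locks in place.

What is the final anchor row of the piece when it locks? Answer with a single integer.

Spawn at (row=0, col=4). Try each row:
  row 0: fits
  row 1: fits
  row 2: fits
  row 3: fits
  row 4: blocked -> lock at row 3

Answer: 3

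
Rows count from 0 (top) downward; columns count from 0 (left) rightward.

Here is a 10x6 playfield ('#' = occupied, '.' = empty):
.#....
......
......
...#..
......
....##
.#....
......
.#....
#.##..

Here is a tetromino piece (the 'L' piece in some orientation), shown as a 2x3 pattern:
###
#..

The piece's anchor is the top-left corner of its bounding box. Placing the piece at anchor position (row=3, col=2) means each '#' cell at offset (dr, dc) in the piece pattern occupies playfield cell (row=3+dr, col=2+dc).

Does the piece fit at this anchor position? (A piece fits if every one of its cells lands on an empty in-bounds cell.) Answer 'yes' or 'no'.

Check each piece cell at anchor (3, 2):
  offset (0,0) -> (3,2): empty -> OK
  offset (0,1) -> (3,3): occupied ('#') -> FAIL
  offset (0,2) -> (3,4): empty -> OK
  offset (1,0) -> (4,2): empty -> OK
All cells valid: no

Answer: no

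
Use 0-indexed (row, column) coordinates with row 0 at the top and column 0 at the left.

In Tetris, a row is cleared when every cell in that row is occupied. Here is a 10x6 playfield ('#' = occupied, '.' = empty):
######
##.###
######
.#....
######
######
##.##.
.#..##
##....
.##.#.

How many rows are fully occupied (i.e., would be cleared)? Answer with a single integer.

Answer: 4

Derivation:
Check each row:
  row 0: 0 empty cells -> FULL (clear)
  row 1: 1 empty cell -> not full
  row 2: 0 empty cells -> FULL (clear)
  row 3: 5 empty cells -> not full
  row 4: 0 empty cells -> FULL (clear)
  row 5: 0 empty cells -> FULL (clear)
  row 6: 2 empty cells -> not full
  row 7: 3 empty cells -> not full
  row 8: 4 empty cells -> not full
  row 9: 3 empty cells -> not full
Total rows cleared: 4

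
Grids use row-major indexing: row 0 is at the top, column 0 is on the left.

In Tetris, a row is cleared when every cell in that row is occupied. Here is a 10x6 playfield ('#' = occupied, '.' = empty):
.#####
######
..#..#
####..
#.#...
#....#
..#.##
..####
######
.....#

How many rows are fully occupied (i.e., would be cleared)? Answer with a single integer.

Answer: 2

Derivation:
Check each row:
  row 0: 1 empty cell -> not full
  row 1: 0 empty cells -> FULL (clear)
  row 2: 4 empty cells -> not full
  row 3: 2 empty cells -> not full
  row 4: 4 empty cells -> not full
  row 5: 4 empty cells -> not full
  row 6: 3 empty cells -> not full
  row 7: 2 empty cells -> not full
  row 8: 0 empty cells -> FULL (clear)
  row 9: 5 empty cells -> not full
Total rows cleared: 2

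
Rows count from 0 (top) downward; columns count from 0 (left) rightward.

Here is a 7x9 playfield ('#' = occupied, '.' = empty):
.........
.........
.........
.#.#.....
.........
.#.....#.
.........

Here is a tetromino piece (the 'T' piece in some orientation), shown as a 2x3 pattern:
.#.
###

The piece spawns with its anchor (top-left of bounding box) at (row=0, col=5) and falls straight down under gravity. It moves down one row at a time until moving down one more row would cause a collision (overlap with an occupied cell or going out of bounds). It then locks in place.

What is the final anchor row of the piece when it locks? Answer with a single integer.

Spawn at (row=0, col=5). Try each row:
  row 0: fits
  row 1: fits
  row 2: fits
  row 3: fits
  row 4: blocked -> lock at row 3

Answer: 3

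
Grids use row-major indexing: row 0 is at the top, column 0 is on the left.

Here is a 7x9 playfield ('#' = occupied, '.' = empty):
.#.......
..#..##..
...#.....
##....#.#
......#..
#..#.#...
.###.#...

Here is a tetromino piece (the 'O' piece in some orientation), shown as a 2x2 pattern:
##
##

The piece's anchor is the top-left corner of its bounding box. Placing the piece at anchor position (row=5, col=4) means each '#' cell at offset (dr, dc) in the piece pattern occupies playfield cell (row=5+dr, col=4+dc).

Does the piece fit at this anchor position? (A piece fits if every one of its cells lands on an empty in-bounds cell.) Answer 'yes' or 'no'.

Check each piece cell at anchor (5, 4):
  offset (0,0) -> (5,4): empty -> OK
  offset (0,1) -> (5,5): occupied ('#') -> FAIL
  offset (1,0) -> (6,4): empty -> OK
  offset (1,1) -> (6,5): occupied ('#') -> FAIL
All cells valid: no

Answer: no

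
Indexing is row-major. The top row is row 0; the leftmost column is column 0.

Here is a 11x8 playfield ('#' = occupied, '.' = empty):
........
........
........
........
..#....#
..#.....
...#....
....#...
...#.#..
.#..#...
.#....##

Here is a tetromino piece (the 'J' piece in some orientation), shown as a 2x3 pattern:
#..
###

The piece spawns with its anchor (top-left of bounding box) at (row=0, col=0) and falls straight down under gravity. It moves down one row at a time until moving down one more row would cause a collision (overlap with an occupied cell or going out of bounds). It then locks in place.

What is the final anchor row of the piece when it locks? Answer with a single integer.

Answer: 2

Derivation:
Spawn at (row=0, col=0). Try each row:
  row 0: fits
  row 1: fits
  row 2: fits
  row 3: blocked -> lock at row 2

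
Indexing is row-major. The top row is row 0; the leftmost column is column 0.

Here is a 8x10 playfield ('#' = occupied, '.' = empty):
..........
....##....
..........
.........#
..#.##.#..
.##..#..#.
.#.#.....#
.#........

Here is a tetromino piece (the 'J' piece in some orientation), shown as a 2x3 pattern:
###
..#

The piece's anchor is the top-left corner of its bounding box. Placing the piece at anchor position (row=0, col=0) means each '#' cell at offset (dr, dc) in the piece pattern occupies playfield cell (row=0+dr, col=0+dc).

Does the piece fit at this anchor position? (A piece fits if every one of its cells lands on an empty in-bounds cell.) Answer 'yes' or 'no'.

Check each piece cell at anchor (0, 0):
  offset (0,0) -> (0,0): empty -> OK
  offset (0,1) -> (0,1): empty -> OK
  offset (0,2) -> (0,2): empty -> OK
  offset (1,2) -> (1,2): empty -> OK
All cells valid: yes

Answer: yes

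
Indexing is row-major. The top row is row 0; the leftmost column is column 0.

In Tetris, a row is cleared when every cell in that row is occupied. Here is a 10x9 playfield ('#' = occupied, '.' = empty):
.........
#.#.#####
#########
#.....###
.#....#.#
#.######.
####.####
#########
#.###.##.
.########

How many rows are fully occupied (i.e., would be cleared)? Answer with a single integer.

Check each row:
  row 0: 9 empty cells -> not full
  row 1: 2 empty cells -> not full
  row 2: 0 empty cells -> FULL (clear)
  row 3: 5 empty cells -> not full
  row 4: 6 empty cells -> not full
  row 5: 2 empty cells -> not full
  row 6: 1 empty cell -> not full
  row 7: 0 empty cells -> FULL (clear)
  row 8: 3 empty cells -> not full
  row 9: 1 empty cell -> not full
Total rows cleared: 2

Answer: 2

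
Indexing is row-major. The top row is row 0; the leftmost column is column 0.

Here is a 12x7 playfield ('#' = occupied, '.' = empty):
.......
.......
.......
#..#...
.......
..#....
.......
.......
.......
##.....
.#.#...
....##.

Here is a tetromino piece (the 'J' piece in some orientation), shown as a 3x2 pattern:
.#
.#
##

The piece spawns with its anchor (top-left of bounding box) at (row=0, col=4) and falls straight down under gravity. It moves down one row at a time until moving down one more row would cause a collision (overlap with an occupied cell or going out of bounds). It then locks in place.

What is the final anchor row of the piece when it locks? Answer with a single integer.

Spawn at (row=0, col=4). Try each row:
  row 0: fits
  row 1: fits
  row 2: fits
  row 3: fits
  row 4: fits
  row 5: fits
  row 6: fits
  row 7: fits
  row 8: fits
  row 9: blocked -> lock at row 8

Answer: 8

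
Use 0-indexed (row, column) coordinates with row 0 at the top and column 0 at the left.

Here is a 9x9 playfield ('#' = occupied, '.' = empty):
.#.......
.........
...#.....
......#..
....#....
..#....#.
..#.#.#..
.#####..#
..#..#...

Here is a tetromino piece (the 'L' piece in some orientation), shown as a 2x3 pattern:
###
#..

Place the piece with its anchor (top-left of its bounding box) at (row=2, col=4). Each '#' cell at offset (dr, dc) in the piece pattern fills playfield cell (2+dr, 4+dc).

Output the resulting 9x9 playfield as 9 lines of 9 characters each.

Fill (2+0,4+0) = (2,4)
Fill (2+0,4+1) = (2,5)
Fill (2+0,4+2) = (2,6)
Fill (2+1,4+0) = (3,4)

Answer: .#.......
.........
...####..
....#.#..
....#....
..#....#.
..#.#.#..
.#####..#
..#..#...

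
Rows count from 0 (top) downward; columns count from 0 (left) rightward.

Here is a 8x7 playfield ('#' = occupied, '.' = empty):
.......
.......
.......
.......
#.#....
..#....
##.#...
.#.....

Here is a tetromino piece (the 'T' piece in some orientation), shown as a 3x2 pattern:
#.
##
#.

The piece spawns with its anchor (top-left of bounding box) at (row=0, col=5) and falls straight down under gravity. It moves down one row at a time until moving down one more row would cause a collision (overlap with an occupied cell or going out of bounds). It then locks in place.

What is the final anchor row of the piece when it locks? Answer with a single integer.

Spawn at (row=0, col=5). Try each row:
  row 0: fits
  row 1: fits
  row 2: fits
  row 3: fits
  row 4: fits
  row 5: fits
  row 6: blocked -> lock at row 5

Answer: 5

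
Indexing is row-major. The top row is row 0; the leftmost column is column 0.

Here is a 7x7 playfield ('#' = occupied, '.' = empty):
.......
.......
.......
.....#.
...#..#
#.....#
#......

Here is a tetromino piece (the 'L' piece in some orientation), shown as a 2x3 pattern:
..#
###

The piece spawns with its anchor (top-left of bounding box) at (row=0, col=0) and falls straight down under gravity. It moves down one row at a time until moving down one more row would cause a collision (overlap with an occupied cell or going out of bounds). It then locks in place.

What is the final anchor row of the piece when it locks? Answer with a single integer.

Spawn at (row=0, col=0). Try each row:
  row 0: fits
  row 1: fits
  row 2: fits
  row 3: fits
  row 4: blocked -> lock at row 3

Answer: 3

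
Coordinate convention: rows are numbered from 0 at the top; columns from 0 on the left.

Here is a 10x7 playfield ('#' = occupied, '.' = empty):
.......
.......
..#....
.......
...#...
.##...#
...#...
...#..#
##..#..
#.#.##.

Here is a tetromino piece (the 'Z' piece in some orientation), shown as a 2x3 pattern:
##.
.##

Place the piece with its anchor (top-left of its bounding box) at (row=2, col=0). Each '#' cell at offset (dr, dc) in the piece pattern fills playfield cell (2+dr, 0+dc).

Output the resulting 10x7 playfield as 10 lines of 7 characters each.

Answer: .......
.......
###....
.##....
...#...
.##...#
...#...
...#..#
##..#..
#.#.##.

Derivation:
Fill (2+0,0+0) = (2,0)
Fill (2+0,0+1) = (2,1)
Fill (2+1,0+1) = (3,1)
Fill (2+1,0+2) = (3,2)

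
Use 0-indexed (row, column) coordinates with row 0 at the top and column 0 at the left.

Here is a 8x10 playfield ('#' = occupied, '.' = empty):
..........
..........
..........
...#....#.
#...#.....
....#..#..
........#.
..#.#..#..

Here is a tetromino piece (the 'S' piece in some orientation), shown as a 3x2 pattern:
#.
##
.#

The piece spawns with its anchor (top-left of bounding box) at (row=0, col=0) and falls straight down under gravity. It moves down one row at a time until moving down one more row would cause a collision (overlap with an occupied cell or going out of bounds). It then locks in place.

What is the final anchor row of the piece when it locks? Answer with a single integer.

Answer: 2

Derivation:
Spawn at (row=0, col=0). Try each row:
  row 0: fits
  row 1: fits
  row 2: fits
  row 3: blocked -> lock at row 2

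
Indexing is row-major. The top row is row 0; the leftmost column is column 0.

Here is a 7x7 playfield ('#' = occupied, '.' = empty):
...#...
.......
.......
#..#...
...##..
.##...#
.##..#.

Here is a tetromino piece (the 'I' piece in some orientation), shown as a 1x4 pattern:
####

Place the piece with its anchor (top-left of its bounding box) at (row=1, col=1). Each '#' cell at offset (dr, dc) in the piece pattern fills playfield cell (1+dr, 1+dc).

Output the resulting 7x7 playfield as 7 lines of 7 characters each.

Answer: ...#...
.####..
.......
#..#...
...##..
.##...#
.##..#.

Derivation:
Fill (1+0,1+0) = (1,1)
Fill (1+0,1+1) = (1,2)
Fill (1+0,1+2) = (1,3)
Fill (1+0,1+3) = (1,4)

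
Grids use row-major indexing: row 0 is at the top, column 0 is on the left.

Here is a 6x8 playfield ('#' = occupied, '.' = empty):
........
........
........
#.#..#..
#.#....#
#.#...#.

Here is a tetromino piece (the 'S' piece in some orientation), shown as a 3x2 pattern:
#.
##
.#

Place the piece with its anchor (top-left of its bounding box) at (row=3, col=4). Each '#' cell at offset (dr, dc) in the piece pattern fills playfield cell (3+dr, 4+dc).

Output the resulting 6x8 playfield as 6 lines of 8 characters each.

Answer: ........
........
........
#.#.##..
#.#.##.#
#.#..##.

Derivation:
Fill (3+0,4+0) = (3,4)
Fill (3+1,4+0) = (4,4)
Fill (3+1,4+1) = (4,5)
Fill (3+2,4+1) = (5,5)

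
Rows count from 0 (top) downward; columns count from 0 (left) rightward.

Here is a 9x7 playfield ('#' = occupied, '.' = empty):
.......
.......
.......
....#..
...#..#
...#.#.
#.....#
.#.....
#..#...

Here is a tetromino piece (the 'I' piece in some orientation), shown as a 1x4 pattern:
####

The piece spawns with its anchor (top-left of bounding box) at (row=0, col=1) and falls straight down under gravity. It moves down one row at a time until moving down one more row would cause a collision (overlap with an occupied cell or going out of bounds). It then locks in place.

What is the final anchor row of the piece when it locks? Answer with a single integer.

Answer: 2

Derivation:
Spawn at (row=0, col=1). Try each row:
  row 0: fits
  row 1: fits
  row 2: fits
  row 3: blocked -> lock at row 2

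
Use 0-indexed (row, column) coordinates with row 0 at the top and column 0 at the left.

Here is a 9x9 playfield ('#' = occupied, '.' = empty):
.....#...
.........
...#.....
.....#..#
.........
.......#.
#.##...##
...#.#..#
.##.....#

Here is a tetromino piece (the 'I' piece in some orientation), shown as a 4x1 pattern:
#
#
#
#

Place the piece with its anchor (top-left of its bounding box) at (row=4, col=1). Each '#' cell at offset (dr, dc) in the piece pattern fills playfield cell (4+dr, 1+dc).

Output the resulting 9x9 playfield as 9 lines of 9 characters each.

Fill (4+0,1+0) = (4,1)
Fill (4+1,1+0) = (5,1)
Fill (4+2,1+0) = (6,1)
Fill (4+3,1+0) = (7,1)

Answer: .....#...
.........
...#.....
.....#..#
.#.......
.#.....#.
####...##
.#.#.#..#
.##.....#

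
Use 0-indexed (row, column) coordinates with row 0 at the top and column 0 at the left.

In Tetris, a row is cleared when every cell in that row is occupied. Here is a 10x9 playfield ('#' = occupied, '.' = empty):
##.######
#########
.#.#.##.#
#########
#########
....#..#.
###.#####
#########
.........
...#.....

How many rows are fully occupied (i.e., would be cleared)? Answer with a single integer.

Answer: 4

Derivation:
Check each row:
  row 0: 1 empty cell -> not full
  row 1: 0 empty cells -> FULL (clear)
  row 2: 4 empty cells -> not full
  row 3: 0 empty cells -> FULL (clear)
  row 4: 0 empty cells -> FULL (clear)
  row 5: 7 empty cells -> not full
  row 6: 1 empty cell -> not full
  row 7: 0 empty cells -> FULL (clear)
  row 8: 9 empty cells -> not full
  row 9: 8 empty cells -> not full
Total rows cleared: 4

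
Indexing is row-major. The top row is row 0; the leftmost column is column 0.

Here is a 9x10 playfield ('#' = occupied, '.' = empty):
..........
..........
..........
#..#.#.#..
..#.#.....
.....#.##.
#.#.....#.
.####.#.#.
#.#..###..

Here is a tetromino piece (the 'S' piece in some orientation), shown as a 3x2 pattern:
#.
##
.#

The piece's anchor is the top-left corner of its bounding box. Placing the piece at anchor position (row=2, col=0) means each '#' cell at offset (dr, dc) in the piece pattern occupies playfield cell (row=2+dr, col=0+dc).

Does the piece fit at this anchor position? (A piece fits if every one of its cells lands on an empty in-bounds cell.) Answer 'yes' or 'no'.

Answer: no

Derivation:
Check each piece cell at anchor (2, 0):
  offset (0,0) -> (2,0): empty -> OK
  offset (1,0) -> (3,0): occupied ('#') -> FAIL
  offset (1,1) -> (3,1): empty -> OK
  offset (2,1) -> (4,1): empty -> OK
All cells valid: no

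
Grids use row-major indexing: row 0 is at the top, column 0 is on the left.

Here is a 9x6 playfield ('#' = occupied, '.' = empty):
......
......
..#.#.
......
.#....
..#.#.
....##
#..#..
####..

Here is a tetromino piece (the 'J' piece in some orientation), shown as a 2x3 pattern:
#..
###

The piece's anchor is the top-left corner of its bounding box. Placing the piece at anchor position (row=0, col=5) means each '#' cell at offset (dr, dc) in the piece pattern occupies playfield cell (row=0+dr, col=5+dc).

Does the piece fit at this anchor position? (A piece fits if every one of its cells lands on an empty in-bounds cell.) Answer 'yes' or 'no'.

Check each piece cell at anchor (0, 5):
  offset (0,0) -> (0,5): empty -> OK
  offset (1,0) -> (1,5): empty -> OK
  offset (1,1) -> (1,6): out of bounds -> FAIL
  offset (1,2) -> (1,7): out of bounds -> FAIL
All cells valid: no

Answer: no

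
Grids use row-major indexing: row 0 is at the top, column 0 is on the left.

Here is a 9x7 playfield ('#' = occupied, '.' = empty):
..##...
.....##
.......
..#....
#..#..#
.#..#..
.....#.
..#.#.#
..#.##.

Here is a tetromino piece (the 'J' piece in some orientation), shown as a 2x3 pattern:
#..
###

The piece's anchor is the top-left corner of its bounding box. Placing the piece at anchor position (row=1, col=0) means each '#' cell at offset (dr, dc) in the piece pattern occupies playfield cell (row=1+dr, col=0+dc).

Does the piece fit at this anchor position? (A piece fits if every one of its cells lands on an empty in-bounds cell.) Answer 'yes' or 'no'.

Answer: yes

Derivation:
Check each piece cell at anchor (1, 0):
  offset (0,0) -> (1,0): empty -> OK
  offset (1,0) -> (2,0): empty -> OK
  offset (1,1) -> (2,1): empty -> OK
  offset (1,2) -> (2,2): empty -> OK
All cells valid: yes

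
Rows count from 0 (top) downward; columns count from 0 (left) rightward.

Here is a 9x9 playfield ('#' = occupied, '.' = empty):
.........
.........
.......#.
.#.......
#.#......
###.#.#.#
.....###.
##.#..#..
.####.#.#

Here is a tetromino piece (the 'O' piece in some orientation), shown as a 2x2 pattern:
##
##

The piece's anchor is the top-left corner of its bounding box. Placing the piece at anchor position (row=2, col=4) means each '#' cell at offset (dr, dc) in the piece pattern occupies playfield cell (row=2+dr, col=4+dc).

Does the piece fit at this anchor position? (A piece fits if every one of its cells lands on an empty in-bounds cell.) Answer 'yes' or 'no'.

Answer: yes

Derivation:
Check each piece cell at anchor (2, 4):
  offset (0,0) -> (2,4): empty -> OK
  offset (0,1) -> (2,5): empty -> OK
  offset (1,0) -> (3,4): empty -> OK
  offset (1,1) -> (3,5): empty -> OK
All cells valid: yes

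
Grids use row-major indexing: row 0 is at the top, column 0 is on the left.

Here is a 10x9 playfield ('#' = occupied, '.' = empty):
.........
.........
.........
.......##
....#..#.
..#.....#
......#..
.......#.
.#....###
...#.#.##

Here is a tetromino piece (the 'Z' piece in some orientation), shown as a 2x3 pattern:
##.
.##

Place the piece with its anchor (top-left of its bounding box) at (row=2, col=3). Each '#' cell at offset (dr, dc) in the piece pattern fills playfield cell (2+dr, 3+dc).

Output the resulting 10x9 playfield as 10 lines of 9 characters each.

Fill (2+0,3+0) = (2,3)
Fill (2+0,3+1) = (2,4)
Fill (2+1,3+1) = (3,4)
Fill (2+1,3+2) = (3,5)

Answer: .........
.........
...##....
....##.##
....#..#.
..#.....#
......#..
.......#.
.#....###
...#.#.##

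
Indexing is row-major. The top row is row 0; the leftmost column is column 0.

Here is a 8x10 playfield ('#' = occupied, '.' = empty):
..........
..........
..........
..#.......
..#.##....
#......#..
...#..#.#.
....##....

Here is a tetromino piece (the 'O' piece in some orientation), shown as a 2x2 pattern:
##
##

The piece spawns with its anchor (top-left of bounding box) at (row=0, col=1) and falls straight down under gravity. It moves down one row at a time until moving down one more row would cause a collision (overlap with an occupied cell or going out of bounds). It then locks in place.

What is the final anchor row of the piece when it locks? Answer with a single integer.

Answer: 1

Derivation:
Spawn at (row=0, col=1). Try each row:
  row 0: fits
  row 1: fits
  row 2: blocked -> lock at row 1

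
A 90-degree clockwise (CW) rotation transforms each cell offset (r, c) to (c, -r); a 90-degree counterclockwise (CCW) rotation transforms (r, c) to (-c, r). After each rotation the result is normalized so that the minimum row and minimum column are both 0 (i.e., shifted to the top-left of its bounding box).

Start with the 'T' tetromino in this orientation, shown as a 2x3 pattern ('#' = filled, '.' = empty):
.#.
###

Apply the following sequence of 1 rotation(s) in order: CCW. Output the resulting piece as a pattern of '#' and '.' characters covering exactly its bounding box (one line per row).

Answer: .#
##
.#

Derivation:
Start:
.#.
###
After rotation 1 (CCW):
.#
##
.#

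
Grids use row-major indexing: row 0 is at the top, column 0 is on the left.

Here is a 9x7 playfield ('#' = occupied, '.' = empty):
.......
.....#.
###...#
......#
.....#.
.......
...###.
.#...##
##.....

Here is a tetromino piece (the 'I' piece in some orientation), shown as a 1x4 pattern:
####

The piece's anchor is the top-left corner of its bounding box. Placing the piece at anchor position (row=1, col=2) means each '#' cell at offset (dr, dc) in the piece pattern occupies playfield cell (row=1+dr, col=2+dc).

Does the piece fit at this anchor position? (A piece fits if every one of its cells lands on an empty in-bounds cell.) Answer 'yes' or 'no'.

Check each piece cell at anchor (1, 2):
  offset (0,0) -> (1,2): empty -> OK
  offset (0,1) -> (1,3): empty -> OK
  offset (0,2) -> (1,4): empty -> OK
  offset (0,3) -> (1,5): occupied ('#') -> FAIL
All cells valid: no

Answer: no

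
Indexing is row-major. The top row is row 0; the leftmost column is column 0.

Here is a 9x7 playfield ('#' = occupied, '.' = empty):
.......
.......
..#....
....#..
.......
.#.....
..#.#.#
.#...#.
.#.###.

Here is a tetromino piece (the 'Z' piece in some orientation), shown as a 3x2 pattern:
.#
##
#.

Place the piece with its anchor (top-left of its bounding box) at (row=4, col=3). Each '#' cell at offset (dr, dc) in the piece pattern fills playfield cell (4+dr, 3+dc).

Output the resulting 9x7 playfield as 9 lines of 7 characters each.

Answer: .......
.......
..#....
....#..
....#..
.#.##..
..###.#
.#...#.
.#.###.

Derivation:
Fill (4+0,3+1) = (4,4)
Fill (4+1,3+0) = (5,3)
Fill (4+1,3+1) = (5,4)
Fill (4+2,3+0) = (6,3)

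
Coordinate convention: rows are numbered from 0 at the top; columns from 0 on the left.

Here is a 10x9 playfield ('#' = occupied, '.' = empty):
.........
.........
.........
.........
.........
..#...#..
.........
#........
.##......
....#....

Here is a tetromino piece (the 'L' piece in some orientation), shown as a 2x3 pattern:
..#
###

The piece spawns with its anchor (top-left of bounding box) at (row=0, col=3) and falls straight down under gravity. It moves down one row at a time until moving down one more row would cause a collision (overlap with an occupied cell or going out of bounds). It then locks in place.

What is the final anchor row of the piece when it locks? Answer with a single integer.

Spawn at (row=0, col=3). Try each row:
  row 0: fits
  row 1: fits
  row 2: fits
  row 3: fits
  row 4: fits
  row 5: fits
  row 6: fits
  row 7: fits
  row 8: blocked -> lock at row 7

Answer: 7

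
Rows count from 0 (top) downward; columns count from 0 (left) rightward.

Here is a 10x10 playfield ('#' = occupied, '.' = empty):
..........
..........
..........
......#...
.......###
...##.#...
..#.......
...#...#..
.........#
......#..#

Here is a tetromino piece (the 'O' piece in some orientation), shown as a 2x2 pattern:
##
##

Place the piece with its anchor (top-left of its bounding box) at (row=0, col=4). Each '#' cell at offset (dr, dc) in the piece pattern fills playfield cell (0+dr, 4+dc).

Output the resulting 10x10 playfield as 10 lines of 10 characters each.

Fill (0+0,4+0) = (0,4)
Fill (0+0,4+1) = (0,5)
Fill (0+1,4+0) = (1,4)
Fill (0+1,4+1) = (1,5)

Answer: ....##....
....##....
..........
......#...
.......###
...##.#...
..#.......
...#...#..
.........#
......#..#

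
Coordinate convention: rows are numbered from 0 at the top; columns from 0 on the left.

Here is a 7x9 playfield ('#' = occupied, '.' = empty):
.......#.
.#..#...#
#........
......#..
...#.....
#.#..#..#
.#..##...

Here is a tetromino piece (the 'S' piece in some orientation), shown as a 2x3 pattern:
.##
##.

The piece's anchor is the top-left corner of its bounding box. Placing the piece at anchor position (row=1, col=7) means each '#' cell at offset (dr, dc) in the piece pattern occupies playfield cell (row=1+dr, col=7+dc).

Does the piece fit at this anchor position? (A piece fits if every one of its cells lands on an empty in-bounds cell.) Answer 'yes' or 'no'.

Answer: no

Derivation:
Check each piece cell at anchor (1, 7):
  offset (0,1) -> (1,8): occupied ('#') -> FAIL
  offset (0,2) -> (1,9): out of bounds -> FAIL
  offset (1,0) -> (2,7): empty -> OK
  offset (1,1) -> (2,8): empty -> OK
All cells valid: no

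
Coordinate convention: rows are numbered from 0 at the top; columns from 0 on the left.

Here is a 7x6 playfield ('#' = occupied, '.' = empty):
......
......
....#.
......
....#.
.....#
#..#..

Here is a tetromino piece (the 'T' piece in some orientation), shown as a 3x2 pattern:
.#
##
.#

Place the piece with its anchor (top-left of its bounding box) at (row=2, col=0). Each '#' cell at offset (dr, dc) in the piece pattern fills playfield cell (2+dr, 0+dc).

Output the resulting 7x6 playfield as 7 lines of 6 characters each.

Answer: ......
......
.#..#.
##....
.#..#.
.....#
#..#..

Derivation:
Fill (2+0,0+1) = (2,1)
Fill (2+1,0+0) = (3,0)
Fill (2+1,0+1) = (3,1)
Fill (2+2,0+1) = (4,1)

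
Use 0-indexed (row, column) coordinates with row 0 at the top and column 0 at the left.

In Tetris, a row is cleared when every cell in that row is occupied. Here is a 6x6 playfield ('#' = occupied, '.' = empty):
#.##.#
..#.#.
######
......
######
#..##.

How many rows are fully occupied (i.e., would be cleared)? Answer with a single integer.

Check each row:
  row 0: 2 empty cells -> not full
  row 1: 4 empty cells -> not full
  row 2: 0 empty cells -> FULL (clear)
  row 3: 6 empty cells -> not full
  row 4: 0 empty cells -> FULL (clear)
  row 5: 3 empty cells -> not full
Total rows cleared: 2

Answer: 2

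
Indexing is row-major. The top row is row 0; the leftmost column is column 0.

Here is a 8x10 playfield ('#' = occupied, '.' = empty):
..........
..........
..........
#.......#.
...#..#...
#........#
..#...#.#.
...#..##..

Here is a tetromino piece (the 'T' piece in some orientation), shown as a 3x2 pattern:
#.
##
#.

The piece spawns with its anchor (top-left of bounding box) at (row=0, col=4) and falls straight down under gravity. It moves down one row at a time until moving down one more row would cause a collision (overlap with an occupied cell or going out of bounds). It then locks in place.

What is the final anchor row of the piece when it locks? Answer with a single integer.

Spawn at (row=0, col=4). Try each row:
  row 0: fits
  row 1: fits
  row 2: fits
  row 3: fits
  row 4: fits
  row 5: fits
  row 6: blocked -> lock at row 5

Answer: 5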